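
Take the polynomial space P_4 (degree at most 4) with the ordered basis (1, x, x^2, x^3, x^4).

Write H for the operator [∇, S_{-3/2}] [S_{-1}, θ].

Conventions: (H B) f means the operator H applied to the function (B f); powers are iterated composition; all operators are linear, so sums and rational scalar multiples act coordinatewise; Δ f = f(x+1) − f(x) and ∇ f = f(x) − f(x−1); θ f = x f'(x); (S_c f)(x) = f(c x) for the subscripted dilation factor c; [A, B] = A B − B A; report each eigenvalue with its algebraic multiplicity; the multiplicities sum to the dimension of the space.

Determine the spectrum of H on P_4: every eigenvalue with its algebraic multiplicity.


image of 1: 0
image of x: 0
image of x^2: 0
image of x^3: 0
image of x^4: 0
the matrix is upper triangular; its diagonal is (0, 0, 0, 0, 0)
for a triangular matrix the eigenvalues are the diagonal entries, with algebraic multiplicity their repetition count

λ = 0 (multiplicity 5)


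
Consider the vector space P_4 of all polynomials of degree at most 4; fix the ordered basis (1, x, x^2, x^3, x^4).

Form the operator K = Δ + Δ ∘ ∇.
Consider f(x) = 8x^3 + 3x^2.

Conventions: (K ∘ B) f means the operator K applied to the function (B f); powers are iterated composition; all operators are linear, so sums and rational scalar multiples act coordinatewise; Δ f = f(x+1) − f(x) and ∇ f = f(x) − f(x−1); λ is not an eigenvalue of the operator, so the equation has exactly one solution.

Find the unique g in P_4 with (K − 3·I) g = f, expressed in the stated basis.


the image equals g(x) = -(8/3)x^3 - (11/3)x^2 - (94/9)x - 217/27

write g with unknown coordinates in the stated basis and equate coefficients in (K − 3·I) g = f
solving from the highest basis element down gives g = -(8/3)x^3 - (11/3)x^2 - (94/9)x - 217/27
check: K g = -8x^2 - (94/3)x - 217/9
so K g − 3·g = 8x^3 + 3x^2 = f ✓


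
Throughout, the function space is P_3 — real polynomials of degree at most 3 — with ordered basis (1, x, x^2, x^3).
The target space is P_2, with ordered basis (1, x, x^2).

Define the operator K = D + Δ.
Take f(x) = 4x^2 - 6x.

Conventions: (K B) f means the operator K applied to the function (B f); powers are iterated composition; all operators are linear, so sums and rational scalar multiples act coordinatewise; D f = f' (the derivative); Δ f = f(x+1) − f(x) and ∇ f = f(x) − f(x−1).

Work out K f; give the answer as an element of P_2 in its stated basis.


D f = 8x - 6
Δ f = 8x - 2
(D + Δ) f = 16x - 8

the result is g(x) = 16x - 8


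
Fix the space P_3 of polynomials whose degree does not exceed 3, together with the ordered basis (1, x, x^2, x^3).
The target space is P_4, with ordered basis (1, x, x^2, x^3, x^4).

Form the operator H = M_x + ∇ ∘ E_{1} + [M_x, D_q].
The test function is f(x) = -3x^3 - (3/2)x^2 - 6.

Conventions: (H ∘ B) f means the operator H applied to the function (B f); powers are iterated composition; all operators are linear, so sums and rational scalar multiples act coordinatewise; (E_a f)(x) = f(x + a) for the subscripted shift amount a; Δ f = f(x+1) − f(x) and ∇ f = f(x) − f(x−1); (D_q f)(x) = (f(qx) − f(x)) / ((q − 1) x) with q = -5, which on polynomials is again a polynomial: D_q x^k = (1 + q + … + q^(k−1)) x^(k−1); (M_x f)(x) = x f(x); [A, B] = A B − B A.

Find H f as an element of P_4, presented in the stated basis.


g(x) = -3x^4 - (753/2)x^3 + (57/2)x^2 - 18x + 3/2

M_x f = -3x^4 - (3/2)x^3 - 6x
E_{1} f = -3x^3 - (21/2)x^2 - 12x - 21/2
∇ E_{1} f = -9x^2 - 12x - 9/2
D_q f = -63x^2 + 6x
M_x D_q f = -63x^3 + 6x^2
M_x f = -3x^4 - (3/2)x^3 - 6x
D_q M_x f = 312x^3 - (63/2)x^2 - 6
[M_x, D_q] f = -375x^3 + (75/2)x^2 + 6
(M_x + ∇ ∘ E_{1} + [M_x, D_q]) f = -3x^4 - (753/2)x^3 + (57/2)x^2 - 18x + 3/2


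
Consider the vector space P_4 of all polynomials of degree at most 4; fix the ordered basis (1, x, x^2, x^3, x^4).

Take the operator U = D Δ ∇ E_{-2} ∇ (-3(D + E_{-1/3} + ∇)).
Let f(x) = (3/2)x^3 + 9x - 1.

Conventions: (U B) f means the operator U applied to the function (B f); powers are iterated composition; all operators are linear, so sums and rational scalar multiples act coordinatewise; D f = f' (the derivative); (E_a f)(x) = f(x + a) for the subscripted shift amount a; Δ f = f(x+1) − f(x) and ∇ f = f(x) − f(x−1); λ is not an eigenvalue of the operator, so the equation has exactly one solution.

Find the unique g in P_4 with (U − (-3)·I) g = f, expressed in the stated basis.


write g with unknown coordinates in the stated basis and equate coefficients in (U − (-3)·I) g = f
solving from the highest basis element down gives g = (1/2)x^3 + 3x - 1/3
check: U g = 0
so U g − (-3)·g = (3/2)x^3 + 9x - 1 = f ✓

the result is g(x) = (1/2)x^3 + 3x - 1/3


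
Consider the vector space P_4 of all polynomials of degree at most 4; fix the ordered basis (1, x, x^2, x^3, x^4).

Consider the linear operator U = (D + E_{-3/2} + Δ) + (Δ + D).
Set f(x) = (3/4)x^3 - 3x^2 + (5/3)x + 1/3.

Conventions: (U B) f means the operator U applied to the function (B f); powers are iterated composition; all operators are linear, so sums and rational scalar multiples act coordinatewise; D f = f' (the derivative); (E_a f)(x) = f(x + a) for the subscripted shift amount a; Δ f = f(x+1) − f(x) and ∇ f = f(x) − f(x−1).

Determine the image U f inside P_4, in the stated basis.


the image equals g(x) = (3/4)x^3 + (21/8)x^2 - (181/48)x - 297/32

D f = (9/4)x^2 - 6x + 5/3
E_{-3/2} f = (3/4)x^3 - (51/8)x^2 + (755/48)x - 1099/96
Δ f = (9/4)x^2 - (15/4)x - 7/12
(D + E_{-3/2} + Δ) f = (3/4)x^3 - (15/8)x^2 + (287/48)x - 995/96
Δ f = (9/4)x^2 - (15/4)x - 7/12
D f = (9/4)x^2 - 6x + 5/3
(Δ + D) f = (9/2)x^2 - (39/4)x + 13/12
((D + E_{-3/2} + Δ) + (Δ + D)) f = (3/4)x^3 + (21/8)x^2 - (181/48)x - 297/32


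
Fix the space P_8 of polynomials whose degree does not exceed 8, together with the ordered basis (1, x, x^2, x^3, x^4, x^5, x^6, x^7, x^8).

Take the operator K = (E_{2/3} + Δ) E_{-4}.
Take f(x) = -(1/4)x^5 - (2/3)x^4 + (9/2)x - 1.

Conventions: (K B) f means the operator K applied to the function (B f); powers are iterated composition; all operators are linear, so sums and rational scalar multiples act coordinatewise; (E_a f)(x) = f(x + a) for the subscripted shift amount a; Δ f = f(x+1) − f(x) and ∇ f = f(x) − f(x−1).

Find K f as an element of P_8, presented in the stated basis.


E_{-4} f = -(1/4)x^5 + (13/3)x^4 - (88/3)x^3 + 96x^2 - (869/6)x + 199/3
E_{2/3} E_{-4} f = -(1/4)x^5 + (7/2)x^4 - (170/9)x^3 + (1300/27)x^2 - (919/18)x + 1112/243
Δ E_{-4} f = -(5/4)x^4 + (89/6)x^3 - (129/2)x^2 + (1441/12)x - 889/12
(E_{2/3} + Δ) E_{-4} f = -(1/4)x^5 + (9/4)x^4 - (73/18)x^3 - (883/54)x^2 + (2485/36)x - 67561/972

the result is g(x) = -(1/4)x^5 + (9/4)x^4 - (73/18)x^3 - (883/54)x^2 + (2485/36)x - 67561/972


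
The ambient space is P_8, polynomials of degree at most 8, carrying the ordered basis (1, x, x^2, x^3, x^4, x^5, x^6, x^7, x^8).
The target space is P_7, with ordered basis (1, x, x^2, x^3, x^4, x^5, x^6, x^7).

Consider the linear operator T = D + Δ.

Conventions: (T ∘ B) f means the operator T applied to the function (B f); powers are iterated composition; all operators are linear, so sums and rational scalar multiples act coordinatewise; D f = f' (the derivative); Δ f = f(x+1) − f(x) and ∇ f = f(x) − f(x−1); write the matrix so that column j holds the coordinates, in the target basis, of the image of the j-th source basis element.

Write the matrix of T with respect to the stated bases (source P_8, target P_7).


the matrix is [[0, 2, 1, 1, 1, 1, 1, 1, 1]; [0, 0, 4, 3, 4, 5, 6, 7, 8]; [0, 0, 0, 6, 6, 10, 15, 21, 28]; [0, 0, 0, 0, 8, 10, 20, 35, 56]; [0, 0, 0, 0, 0, 10, 15, 35, 70]; [0, 0, 0, 0, 0, 0, 12, 21, 56]; [0, 0, 0, 0, 0, 0, 0, 14, 28]; [0, 0, 0, 0, 0, 0, 0, 0, 16]] (rows listed top to bottom)

image of 1: 0
image of x: 2
image of x^2: 4x + 1
image of x^3: 6x^2 + 3x + 1
image of x^4: 8x^3 + 6x^2 + 4x + 1
image of x^5: 10x^4 + 10x^3 + 10x^2 + 5x + 1
image of x^6: 12x^5 + 15x^4 + 20x^3 + 15x^2 + 6x + 1
image of x^7: 14x^6 + 21x^5 + 35x^4 + 35x^3 + 21x^2 + 7x + 1
image of x^8: 16x^7 + 28x^6 + 56x^5 + 70x^4 + 56x^3 + 28x^2 + 8x + 1
each image's coordinates form column j of the matrix


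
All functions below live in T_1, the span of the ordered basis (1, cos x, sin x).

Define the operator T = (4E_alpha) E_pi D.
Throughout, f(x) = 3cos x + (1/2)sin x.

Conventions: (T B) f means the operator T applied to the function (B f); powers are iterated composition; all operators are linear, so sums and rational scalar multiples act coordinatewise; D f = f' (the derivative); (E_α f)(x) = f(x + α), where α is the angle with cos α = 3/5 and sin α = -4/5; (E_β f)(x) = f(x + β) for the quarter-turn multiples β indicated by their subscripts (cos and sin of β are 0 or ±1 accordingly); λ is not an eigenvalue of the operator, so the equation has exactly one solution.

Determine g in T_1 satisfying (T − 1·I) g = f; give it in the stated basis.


write g with unknown coordinates in the stated basis and equate coefficients in (T − 1·I) g = f
solving from the highest basis element down gives g = -(19/39)cos x - (31/78)sin x
check: T g = (98/39)cos x + (4/39)sin x
so T g − 1·g = 3cos x + (1/2)sin x = f ✓

the image equals g(x) = -(19/39)cos x - (31/78)sin x


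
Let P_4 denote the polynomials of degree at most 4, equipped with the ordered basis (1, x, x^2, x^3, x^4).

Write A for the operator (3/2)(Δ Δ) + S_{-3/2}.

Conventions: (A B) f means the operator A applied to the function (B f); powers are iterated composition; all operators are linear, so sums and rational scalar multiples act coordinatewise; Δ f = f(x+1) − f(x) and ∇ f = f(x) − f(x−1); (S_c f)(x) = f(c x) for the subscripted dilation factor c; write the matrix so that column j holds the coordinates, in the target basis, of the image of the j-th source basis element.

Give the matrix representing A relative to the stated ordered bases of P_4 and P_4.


image of 1: 1
image of x: -(3/2)x
image of x^2: (9/4)x^2 + 3
image of x^3: -(27/8)x^3 + 9x + 9
image of x^4: (81/16)x^4 + 18x^2 + 36x + 21
each image's coordinates form column j of the matrix

the matrix is [[1, 0, 3, 9, 21]; [0, -3/2, 0, 9, 36]; [0, 0, 9/4, 0, 18]; [0, 0, 0, -27/8, 0]; [0, 0, 0, 0, 81/16]] (rows listed top to bottom)


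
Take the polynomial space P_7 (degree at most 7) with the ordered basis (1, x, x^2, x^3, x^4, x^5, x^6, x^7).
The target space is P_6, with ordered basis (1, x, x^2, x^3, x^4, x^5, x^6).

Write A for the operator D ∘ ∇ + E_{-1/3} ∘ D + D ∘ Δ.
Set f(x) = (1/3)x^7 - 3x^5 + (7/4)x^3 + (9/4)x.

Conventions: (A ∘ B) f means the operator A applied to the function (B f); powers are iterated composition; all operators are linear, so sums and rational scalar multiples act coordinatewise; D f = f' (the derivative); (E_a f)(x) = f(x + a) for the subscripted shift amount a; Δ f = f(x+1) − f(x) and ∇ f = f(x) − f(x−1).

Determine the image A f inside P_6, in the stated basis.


∇ f = (7/3)x^6 - 7x^5 - (10/3)x^4 + (55/3)x^3 - (71/4)x^2 + (89/12)x + 4/3
D ∇ f = 14x^5 - 35x^4 - (40/3)x^3 + 55x^2 - (71/2)x + 89/12
D f = (7/3)x^6 - 15x^4 + (21/4)x^2 + 9/4
E_{-1/3} D f = (7/3)x^6 - (14/3)x^5 - (100/9)x^4 + (1480/81)x^3 - (1399/324)x^2 - (649/486)x + 11597/4374
Δ f = (7/3)x^6 + 7x^5 - (10/3)x^4 - (55/3)x^3 - (71/4)x^2 - (89/12)x + 4/3
D Δ f = 14x^5 + 35x^4 - (40/3)x^3 - 55x^2 - (71/2)x - 89/12
(D ∘ ∇ + E_{-1/3} ∘ D + D ∘ Δ) f = (7/3)x^6 + (70/3)x^5 - (100/9)x^4 - (680/81)x^3 - (1399/324)x^2 - (35155/486)x + 11597/4374

the result is g(x) = (7/3)x^6 + (70/3)x^5 - (100/9)x^4 - (680/81)x^3 - (1399/324)x^2 - (35155/486)x + 11597/4374


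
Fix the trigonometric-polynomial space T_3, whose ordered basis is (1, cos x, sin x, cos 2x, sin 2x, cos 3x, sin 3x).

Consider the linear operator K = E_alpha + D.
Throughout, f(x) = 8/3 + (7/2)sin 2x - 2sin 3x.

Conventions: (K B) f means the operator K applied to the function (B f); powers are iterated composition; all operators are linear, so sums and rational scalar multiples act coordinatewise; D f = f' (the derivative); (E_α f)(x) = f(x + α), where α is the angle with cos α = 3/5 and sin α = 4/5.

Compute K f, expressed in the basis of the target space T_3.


E_alpha f = 8/3 + (84/25)cos 2x - (49/50)sin 2x - (88/125)cos 3x + (234/125)sin 3x
D f = 7cos 2x - 6cos 3x
(E_alpha + D) f = 8/3 + (259/25)cos 2x - (49/50)sin 2x - (838/125)cos 3x + (234/125)sin 3x

the result is g(x) = 8/3 + (259/25)cos 2x - (49/50)sin 2x - (838/125)cos 3x + (234/125)sin 3x


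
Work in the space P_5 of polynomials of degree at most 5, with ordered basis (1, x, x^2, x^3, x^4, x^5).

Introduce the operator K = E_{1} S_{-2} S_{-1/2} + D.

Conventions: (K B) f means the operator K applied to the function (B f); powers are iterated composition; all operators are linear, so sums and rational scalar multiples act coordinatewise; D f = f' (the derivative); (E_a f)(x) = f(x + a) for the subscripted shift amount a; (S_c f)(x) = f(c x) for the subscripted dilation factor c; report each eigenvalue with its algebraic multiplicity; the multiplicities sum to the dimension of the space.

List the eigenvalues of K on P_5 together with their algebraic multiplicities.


image of 1: 1
image of x: x + 2
image of x^2: x^2 + 4x + 1
image of x^3: x^3 + 6x^2 + 3x + 1
image of x^4: x^4 + 8x^3 + 6x^2 + 4x + 1
image of x^5: x^5 + 10x^4 + 10x^3 + 10x^2 + 5x + 1
the matrix is upper triangular; its diagonal is (1, 1, 1, 1, 1, 1)
for a triangular matrix the eigenvalues are the diagonal entries, with algebraic multiplicity their repetition count

λ = 1 (multiplicity 6)


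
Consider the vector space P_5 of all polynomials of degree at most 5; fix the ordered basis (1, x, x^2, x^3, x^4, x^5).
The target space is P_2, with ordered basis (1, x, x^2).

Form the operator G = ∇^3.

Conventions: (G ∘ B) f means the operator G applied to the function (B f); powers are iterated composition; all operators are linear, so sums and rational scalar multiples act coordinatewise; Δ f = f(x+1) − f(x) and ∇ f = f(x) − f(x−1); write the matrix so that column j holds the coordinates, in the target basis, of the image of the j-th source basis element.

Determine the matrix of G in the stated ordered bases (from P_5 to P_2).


the matrix is [[0, 0, 0, 6, -36, 150]; [0, 0, 0, 0, 24, -180]; [0, 0, 0, 0, 0, 60]] (rows listed top to bottom)

image of 1: 0
image of x: 0
image of x^2: 0
image of x^3: 6
image of x^4: 24x - 36
image of x^5: 60x^2 - 180x + 150
each image's coordinates form column j of the matrix


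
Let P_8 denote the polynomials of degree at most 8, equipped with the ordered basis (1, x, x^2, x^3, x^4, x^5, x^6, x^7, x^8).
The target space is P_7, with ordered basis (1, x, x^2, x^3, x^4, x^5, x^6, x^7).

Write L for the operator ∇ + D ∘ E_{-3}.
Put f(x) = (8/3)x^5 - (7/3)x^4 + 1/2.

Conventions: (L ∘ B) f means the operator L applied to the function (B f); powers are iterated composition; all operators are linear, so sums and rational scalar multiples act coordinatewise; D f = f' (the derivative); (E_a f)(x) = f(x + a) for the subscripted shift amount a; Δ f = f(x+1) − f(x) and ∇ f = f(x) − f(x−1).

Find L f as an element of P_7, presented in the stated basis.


∇ f = (40/3)x^4 - 36x^3 + (122/3)x^2 - (68/3)x + 5
E_{-3} f = (8/3)x^5 - (127/3)x^4 + 268x^3 - 846x^2 + 1332x - 1673/2
D E_{-3} f = (40/3)x^4 - (508/3)x^3 + 804x^2 - 1692x + 1332
(∇ + D ∘ E_{-3}) f = (80/3)x^4 - (616/3)x^3 + (2534/3)x^2 - (5144/3)x + 1337

the result is g(x) = (80/3)x^4 - (616/3)x^3 + (2534/3)x^2 - (5144/3)x + 1337


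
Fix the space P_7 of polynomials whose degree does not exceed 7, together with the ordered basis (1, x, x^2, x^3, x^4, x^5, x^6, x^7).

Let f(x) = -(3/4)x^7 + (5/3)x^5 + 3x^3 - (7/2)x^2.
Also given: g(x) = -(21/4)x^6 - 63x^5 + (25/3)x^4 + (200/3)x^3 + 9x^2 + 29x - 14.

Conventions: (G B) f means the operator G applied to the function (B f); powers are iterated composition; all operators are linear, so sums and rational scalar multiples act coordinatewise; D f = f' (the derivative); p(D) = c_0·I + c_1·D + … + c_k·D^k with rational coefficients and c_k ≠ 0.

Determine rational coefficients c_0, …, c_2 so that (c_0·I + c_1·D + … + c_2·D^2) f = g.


p(D) = D + 2·D^2, i.e. c_0 = 0, c_1 = 1, c_2 = 2

D^0 f = -(3/4)x^7 + (5/3)x^5 + 3x^3 - (7/2)x^2
D^1 f = -(21/4)x^6 + (25/3)x^4 + 9x^2 - 7x
D^2 f = -(63/2)x^5 + (100/3)x^3 + 18x - 7
matching coefficients of g against c_0 f + c_1 Df + … from the top degree down determines the c_i
solution: c_0 = 0, c_1 = 1, c_2 = 2


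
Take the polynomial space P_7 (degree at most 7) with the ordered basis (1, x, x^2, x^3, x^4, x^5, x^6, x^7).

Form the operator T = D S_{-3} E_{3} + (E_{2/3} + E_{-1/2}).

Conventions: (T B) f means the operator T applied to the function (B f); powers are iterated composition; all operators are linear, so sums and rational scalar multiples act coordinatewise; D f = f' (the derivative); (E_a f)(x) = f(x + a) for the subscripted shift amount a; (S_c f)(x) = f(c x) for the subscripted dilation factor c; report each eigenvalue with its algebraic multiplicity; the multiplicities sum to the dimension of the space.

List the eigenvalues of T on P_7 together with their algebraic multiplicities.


λ = 2 (multiplicity 8)

image of 1: 2
image of x: 2x - 17/6
image of x^2: 2x^2 + (55/3)x - 623/36
image of x^3: 2x^3 - (161/2)x^2 + (1969/12)x - 17459/216
image of x^4: 2x^4 + (974/3)x^3 - (5807/6)x^2 + (52525/54)x - 419567/1296
image of x^5: 2x^5 - (7285/6)x^4 + (87605/18)x^3 - (787135/108)x^2 + (6300245/1296)x - 9447059/7776
image of x^6: 2x^6 + 4375x^5 - (262315/12)x^4 + (2362145/54)x^3 - (18893995/432)x^2 + (28344301/1296)x - 204068519/46656
image of x^7: 2x^7 - (91847/6)x^6 + (1102423/12)x^5 - (49599865/216)x^4 + (396821075/1296)x^3 - (595208453/2592)x^2 + (4285573999/46656)x - 4285526027/279936
the matrix is upper triangular; its diagonal is (2, 2, 2, 2, 2, 2, 2, 2)
for a triangular matrix the eigenvalues are the diagonal entries, with algebraic multiplicity their repetition count


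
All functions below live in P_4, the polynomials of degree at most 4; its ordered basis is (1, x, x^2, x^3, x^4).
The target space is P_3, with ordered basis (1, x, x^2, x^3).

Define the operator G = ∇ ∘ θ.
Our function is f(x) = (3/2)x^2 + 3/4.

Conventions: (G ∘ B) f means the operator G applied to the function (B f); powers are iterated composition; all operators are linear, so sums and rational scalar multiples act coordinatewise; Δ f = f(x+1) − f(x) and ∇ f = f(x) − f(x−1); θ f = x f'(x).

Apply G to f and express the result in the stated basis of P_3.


g(x) = 6x - 3

θ f = 3x^2
∇ θ f = 6x - 3


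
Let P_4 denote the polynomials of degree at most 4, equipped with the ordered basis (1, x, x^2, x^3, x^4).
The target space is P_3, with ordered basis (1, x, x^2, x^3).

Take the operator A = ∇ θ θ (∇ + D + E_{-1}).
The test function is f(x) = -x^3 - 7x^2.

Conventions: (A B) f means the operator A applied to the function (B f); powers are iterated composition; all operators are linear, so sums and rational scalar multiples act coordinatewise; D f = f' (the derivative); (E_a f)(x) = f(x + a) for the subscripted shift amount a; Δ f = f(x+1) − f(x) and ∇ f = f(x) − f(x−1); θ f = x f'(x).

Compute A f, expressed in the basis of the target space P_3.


the result is g(x) = -27x^2 - 53x + 17

∇ f = -3x^2 - 11x + 6
D f = -3x^2 - 14x
E_{-1} f = -x^3 - 4x^2 + 11x - 6
(∇ + D + E_{-1}) f = -x^3 - 10x^2 - 14x
θ (∇ + D + E_{-1}) f = -3x^3 - 20x^2 - 14x
θ θ (∇ + D + E_{-1}) f = -9x^3 - 40x^2 - 14x
∇ θ θ (∇ + D + E_{-1}) f = -27x^2 - 53x + 17


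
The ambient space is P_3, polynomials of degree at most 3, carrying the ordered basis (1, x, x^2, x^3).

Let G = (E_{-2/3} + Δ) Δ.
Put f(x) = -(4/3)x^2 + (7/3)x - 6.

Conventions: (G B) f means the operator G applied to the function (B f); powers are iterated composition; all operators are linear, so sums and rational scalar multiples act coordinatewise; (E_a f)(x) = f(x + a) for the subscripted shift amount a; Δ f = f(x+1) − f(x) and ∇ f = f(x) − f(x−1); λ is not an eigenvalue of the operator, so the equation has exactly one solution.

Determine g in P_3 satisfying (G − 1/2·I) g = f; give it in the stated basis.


the result is g(x) = (8/3)x^2 + 6x + 296/9

write g with unknown coordinates in the stated basis and equate coefficients in (G − 1/2·I) g = f
solving from the highest basis element down gives g = (8/3)x^2 + 6x + 296/9
check: G g = (16/3)x + 94/9
so G g − 1/2·g = -(4/3)x^2 + (7/3)x - 6 = f ✓


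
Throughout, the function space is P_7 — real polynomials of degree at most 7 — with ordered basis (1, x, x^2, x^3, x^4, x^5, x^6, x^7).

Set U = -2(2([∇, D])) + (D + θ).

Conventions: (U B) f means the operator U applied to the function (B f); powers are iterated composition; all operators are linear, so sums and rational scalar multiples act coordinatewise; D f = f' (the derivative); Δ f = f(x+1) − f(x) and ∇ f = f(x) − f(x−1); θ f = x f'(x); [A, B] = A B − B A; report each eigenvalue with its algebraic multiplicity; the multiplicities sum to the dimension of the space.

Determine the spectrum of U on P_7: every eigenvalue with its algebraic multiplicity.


λ = 0 (multiplicity 1), λ = 1 (multiplicity 1), λ = 2 (multiplicity 1), λ = 3 (multiplicity 1), λ = 4 (multiplicity 1), λ = 5 (multiplicity 1), λ = 6 (multiplicity 1), λ = 7 (multiplicity 1)

image of 1: 0
image of x: x + 1
image of x^2: 2x^2 + 2x
image of x^3: 3x^3 + 3x^2
image of x^4: 4x^4 + 4x^3
image of x^5: 5x^5 + 5x^4
image of x^6: 6x^6 + 6x^5
image of x^7: 7x^7 + 7x^6
the matrix is upper triangular; its diagonal is (0, 1, 2, 3, 4, 5, 6, 7)
for a triangular matrix the eigenvalues are the diagonal entries, with algebraic multiplicity their repetition count


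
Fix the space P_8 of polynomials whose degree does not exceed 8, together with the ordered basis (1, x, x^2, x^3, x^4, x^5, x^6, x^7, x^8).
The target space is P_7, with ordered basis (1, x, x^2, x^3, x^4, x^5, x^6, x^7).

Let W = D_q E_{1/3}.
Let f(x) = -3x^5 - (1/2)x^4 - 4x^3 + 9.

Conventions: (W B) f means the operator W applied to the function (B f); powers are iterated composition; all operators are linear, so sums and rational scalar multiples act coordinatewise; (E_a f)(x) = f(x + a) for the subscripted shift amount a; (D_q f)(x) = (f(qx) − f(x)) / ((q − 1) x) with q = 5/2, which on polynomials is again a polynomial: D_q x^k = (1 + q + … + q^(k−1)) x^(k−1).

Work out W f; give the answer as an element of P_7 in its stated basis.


E_{1/3} f = -3x^5 - (11/2)x^4 - 8x^3 - (49/9)x^2 - (43/27)x + 53/6
D_q E_{1/3} f = -(3093/16)x^4 - (2233/16)x^3 - 78x^2 - (343/18)x - 43/27

g(x) = -(3093/16)x^4 - (2233/16)x^3 - 78x^2 - (343/18)x - 43/27


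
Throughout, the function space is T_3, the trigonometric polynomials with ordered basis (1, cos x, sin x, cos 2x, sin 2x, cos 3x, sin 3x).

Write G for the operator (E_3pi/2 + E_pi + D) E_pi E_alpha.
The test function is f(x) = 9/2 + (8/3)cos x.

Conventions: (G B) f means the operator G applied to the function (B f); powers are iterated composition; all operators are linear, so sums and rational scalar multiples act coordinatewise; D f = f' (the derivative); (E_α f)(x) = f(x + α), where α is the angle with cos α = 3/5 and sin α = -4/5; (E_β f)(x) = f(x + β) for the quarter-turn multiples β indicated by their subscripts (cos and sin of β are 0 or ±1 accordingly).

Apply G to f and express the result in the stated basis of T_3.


E_alpha f = 9/2 + (8/5)cos x + (32/15)sin x
E_pi E_alpha f = 9/2 - (8/5)cos x - (32/15)sin x
E_3pi/2 E_pi E_alpha f = 9/2 + (32/15)cos x - (8/5)sin x
E_pi E_pi E_alpha f = 9/2 + (8/5)cos x + (32/15)sin x
D E_pi E_alpha f = -(32/15)cos x + (8/5)sin x
(E_3pi/2 + E_pi + D) E_pi E_alpha f = 9 + (8/5)cos x + (32/15)sin x

the image equals g(x) = 9 + (8/5)cos x + (32/15)sin x


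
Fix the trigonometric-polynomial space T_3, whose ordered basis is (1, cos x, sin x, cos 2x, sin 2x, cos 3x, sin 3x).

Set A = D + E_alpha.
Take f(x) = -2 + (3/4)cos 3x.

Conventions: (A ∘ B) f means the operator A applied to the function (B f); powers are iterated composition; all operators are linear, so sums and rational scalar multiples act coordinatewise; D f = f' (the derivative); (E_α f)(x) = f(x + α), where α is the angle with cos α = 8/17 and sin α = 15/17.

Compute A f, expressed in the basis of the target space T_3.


the image equals g(x) = -2 - (3666/4913)cos 3x - (10683/4913)sin 3x

D f = -(9/4)sin 3x
E_alpha f = -2 - (3666/4913)cos 3x + (1485/19652)sin 3x
(D + E_alpha) f = -2 - (3666/4913)cos 3x - (10683/4913)sin 3x


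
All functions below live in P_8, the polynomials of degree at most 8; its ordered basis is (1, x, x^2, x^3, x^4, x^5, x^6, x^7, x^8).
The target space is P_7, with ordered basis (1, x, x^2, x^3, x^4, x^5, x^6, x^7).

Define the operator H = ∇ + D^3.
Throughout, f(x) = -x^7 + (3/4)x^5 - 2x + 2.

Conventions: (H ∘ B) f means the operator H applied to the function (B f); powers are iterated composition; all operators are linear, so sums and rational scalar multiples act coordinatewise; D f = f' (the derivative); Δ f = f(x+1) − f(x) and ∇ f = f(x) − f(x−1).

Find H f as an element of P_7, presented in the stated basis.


g(x) = -7x^6 + 21x^5 - (965/4)x^4 + (55/2)x^3 + (63/2)x^2 + (13/4)x - 9/4

∇ f = -7x^6 + 21x^5 - (125/4)x^4 + (55/2)x^3 - (27/2)x^2 + (13/4)x - 9/4
D f = -7x^6 + (15/4)x^4 - 2
D D f = -42x^5 + 15x^3
D D D f = -210x^4 + 45x^2
(∇ + D^3) f = -7x^6 + 21x^5 - (965/4)x^4 + (55/2)x^3 + (63/2)x^2 + (13/4)x - 9/4


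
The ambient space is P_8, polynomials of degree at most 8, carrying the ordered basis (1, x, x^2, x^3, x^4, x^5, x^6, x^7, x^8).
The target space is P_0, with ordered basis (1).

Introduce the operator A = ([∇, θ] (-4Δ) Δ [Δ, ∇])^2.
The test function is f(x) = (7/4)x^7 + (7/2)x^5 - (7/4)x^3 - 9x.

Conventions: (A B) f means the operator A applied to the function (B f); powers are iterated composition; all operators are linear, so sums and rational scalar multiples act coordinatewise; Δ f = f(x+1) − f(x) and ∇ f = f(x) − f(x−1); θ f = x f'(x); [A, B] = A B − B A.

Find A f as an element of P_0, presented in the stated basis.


the result is g(x) = 0

∇ f = (49/4)x^6 - (147/4)x^5 + (315/4)x^4 - (385/4)x^3 + (133/2)x^2 - (49/2)x - 11/2
Δ ∇ f = (147/2)x^5 + (385/2)x^3 + 49x
Δ f = (49/4)x^6 + (147/4)x^5 + (315/4)x^4 + (385/4)x^3 + (133/2)x^2 + (49/2)x - 11/2
∇ Δ f = (147/2)x^5 + (385/2)x^3 + 49x
[Δ, ∇] f = 0
Δ [Δ, ∇] f = 0
Δ Δ [Δ, ∇] f = 0
(-4Δ) Δ [Δ, ∇] f = 0
θ ((-4Δ) Δ) [Δ, ∇] f = 0
∇ θ ((-4Δ) Δ) [Δ, ∇] f = 0
∇ ((-4Δ) Δ) [Δ, ∇] f = 0
θ ∇ ((-4Δ) Δ) [Δ, ∇] f = 0
[∇, θ] ((-4Δ) Δ) [Δ, ∇] f = 0
∇ ([∇, θ] (-4Δ) Δ [Δ, ∇]) f = 0
Δ ∇ ([∇, θ] (-4Δ) Δ [Δ, ∇]) f = 0
Δ ([∇, θ] (-4Δ) Δ [Δ, ∇]) f = 0
∇ Δ ([∇, θ] (-4Δ) Δ [Δ, ∇]) f = 0
[Δ, ∇] ([∇, θ] (-4Δ) Δ [Δ, ∇]) f = 0
Δ [Δ, ∇] ([∇, θ] (-4Δ) Δ [Δ, ∇]) f = 0
Δ Δ [Δ, ∇] ([∇, θ] (-4Δ) Δ [Δ, ∇]) f = 0
(-4Δ) Δ [Δ, ∇] ([∇, θ] (-4Δ) Δ [Δ, ∇]) f = 0
θ ((-4Δ) Δ) [Δ, ∇] ([∇, θ] (-4Δ) Δ [Δ, ∇]) f = 0
∇ θ ((-4Δ) Δ) [Δ, ∇] ([∇, θ] (-4Δ) Δ [Δ, ∇]) f = 0
∇ ((-4Δ) Δ) [Δ, ∇] ([∇, θ] (-4Δ) Δ [Δ, ∇]) f = 0
θ ∇ ((-4Δ) Δ) [Δ, ∇] ([∇, θ] (-4Δ) Δ [Δ, ∇]) f = 0
[∇, θ] ((-4Δ) Δ) [Δ, ∇] ([∇, θ] (-4Δ) Δ [Δ, ∇]) f = 0


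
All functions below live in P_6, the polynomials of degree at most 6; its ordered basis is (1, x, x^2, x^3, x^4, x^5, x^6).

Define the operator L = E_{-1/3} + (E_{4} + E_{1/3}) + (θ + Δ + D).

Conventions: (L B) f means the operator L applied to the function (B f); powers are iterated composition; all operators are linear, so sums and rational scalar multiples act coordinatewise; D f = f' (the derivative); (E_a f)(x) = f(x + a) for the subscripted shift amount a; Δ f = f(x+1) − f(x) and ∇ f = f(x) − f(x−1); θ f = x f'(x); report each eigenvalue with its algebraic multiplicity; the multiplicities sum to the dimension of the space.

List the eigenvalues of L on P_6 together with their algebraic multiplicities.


image of 1: 3
image of x: 4x + 6
image of x^2: 5x^2 + 12x + 155/9
image of x^3: 6x^3 + 18x^2 + (155/3)x + 65
image of x^4: 7x^4 + 24x^3 + (310/3)x^2 + 260x + 20819/81
image of x^5: 8x^5 + 30x^4 + (1550/9)x^3 + 650x^2 + (104095/81)x + 1025
image of x^6: 9x^6 + 36x^5 + (775/3)x^4 + 1300x^3 + (104095/27)x^2 + 6150x + 2986715/729
the matrix is upper triangular; its diagonal is (3, 4, 5, 6, 7, 8, 9)
for a triangular matrix the eigenvalues are the diagonal entries, with algebraic multiplicity their repetition count

λ = 3 (multiplicity 1), λ = 4 (multiplicity 1), λ = 5 (multiplicity 1), λ = 6 (multiplicity 1), λ = 7 (multiplicity 1), λ = 8 (multiplicity 1), λ = 9 (multiplicity 1)


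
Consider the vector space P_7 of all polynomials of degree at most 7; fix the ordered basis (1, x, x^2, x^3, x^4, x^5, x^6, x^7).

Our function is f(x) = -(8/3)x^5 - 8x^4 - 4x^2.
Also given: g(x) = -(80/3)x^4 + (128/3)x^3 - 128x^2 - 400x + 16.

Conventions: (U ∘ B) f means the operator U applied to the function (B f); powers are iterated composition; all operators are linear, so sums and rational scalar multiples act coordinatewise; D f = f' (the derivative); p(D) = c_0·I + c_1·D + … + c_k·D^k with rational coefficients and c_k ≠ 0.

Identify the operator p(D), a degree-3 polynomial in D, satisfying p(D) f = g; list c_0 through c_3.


p(D) = 2·D − 2·D^2 + 2·D^3, i.e. c_0 = 0, c_1 = 2, c_2 = -2, c_3 = 2

D^0 f = -(8/3)x^5 - 8x^4 - 4x^2
D^1 f = -(40/3)x^4 - 32x^3 - 8x
D^2 f = -(160/3)x^3 - 96x^2 - 8
D^3 f = -160x^2 - 192x
matching coefficients of g against c_0 f + c_1 Df + … from the top degree down determines the c_i
solution: c_0 = 0, c_1 = 2, c_2 = -2, c_3 = 2


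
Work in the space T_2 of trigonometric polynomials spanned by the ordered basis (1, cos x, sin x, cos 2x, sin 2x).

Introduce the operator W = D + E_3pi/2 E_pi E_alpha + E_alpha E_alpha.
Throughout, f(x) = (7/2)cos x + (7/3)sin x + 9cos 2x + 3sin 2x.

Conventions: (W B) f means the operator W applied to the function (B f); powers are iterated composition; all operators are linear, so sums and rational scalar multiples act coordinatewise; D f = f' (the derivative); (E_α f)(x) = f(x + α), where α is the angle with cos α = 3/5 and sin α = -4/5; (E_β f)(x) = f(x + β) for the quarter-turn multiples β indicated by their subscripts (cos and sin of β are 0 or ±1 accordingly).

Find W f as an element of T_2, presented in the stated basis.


the result is g(x) = (497/150)cos x - (77/75)sin x + (678/125)cos 2x - (4146/125)sin 2x

D f = (7/3)cos x - (7/2)sin x + 6cos 2x - 18sin 2x
E_alpha f = (7/30)cos x + (21/5)sin x - (27/5)cos 2x + (39/5)sin 2x
E_pi E_alpha f = -(7/30)cos x - (21/5)sin x - (27/5)cos 2x + (39/5)sin 2x
E_3pi/2 E_pi E_alpha f = (21/5)cos x - (7/30)sin x + (27/5)cos 2x - (39/5)sin 2x
E_alpha f = (7/30)cos x + (21/5)sin x - (27/5)cos 2x + (39/5)sin 2x
E_alpha E_alpha f = -(161/50)cos x + (203/75)sin x - (747/125)cos 2x - (921/125)sin 2x
(D + E_3pi/2 E_pi E_alpha + E_alpha E_alpha) f = (497/150)cos x - (77/75)sin x + (678/125)cos 2x - (4146/125)sin 2x


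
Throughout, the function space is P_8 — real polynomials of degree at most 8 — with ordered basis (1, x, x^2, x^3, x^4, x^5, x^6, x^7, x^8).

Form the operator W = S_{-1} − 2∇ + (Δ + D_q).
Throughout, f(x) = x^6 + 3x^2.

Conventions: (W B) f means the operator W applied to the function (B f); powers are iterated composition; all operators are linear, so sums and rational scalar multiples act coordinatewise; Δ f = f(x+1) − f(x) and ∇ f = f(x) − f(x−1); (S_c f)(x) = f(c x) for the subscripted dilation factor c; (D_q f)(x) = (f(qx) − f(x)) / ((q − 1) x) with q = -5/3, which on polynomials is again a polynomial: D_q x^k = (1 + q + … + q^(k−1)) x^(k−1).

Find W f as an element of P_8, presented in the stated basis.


the result is g(x) = x^6 - (3320/243)x^5 + 45x^4 - 20x^3 + 48x^2 - 14x + 12

S_{-1} f = x^6 + 3x^2
∇ f = 6x^5 - 15x^4 + 20x^3 - 15x^2 + 12x - 4
(-2∇) f = -12x^5 + 30x^4 - 40x^3 + 30x^2 - 24x + 8
Δ f = 6x^5 + 15x^4 + 20x^3 + 15x^2 + 12x + 4
D_q f = -(1862/243)x^5 - 2x
(Δ + D_q) f = -(404/243)x^5 + 15x^4 + 20x^3 + 15x^2 + 10x + 4
(S_{-1} − 2∇ + (Δ + D_q)) f = x^6 - (3320/243)x^5 + 45x^4 - 20x^3 + 48x^2 - 14x + 12


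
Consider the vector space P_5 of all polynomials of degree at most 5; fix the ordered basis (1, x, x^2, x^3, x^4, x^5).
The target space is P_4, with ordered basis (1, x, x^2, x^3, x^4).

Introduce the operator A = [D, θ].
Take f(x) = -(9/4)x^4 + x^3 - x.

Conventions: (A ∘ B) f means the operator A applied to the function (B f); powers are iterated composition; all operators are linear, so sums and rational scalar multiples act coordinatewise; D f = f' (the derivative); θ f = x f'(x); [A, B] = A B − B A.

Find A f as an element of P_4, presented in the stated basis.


g(x) = -9x^3 + 3x^2 - 1

θ f = -9x^4 + 3x^3 - x
D θ f = -36x^3 + 9x^2 - 1
D f = -9x^3 + 3x^2 - 1
θ D f = -27x^3 + 6x^2
[D, θ] f = -9x^3 + 3x^2 - 1


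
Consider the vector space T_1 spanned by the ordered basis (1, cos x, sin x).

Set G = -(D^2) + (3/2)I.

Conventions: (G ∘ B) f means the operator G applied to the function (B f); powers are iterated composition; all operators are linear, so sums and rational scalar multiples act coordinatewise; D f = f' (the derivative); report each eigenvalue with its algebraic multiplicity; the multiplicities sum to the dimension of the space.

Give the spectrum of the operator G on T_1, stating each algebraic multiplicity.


λ = 3/2 (multiplicity 1), λ = 5/2 (multiplicity 2)

image of 1: 3/2
image of cos x: (5/2)cos x
image of sin x: (5/2)sin x
the matrix is diagonal; its diagonal is (3/2, 5/2, 5/2)
for a triangular matrix the eigenvalues are the diagonal entries, with algebraic multiplicity their repetition count


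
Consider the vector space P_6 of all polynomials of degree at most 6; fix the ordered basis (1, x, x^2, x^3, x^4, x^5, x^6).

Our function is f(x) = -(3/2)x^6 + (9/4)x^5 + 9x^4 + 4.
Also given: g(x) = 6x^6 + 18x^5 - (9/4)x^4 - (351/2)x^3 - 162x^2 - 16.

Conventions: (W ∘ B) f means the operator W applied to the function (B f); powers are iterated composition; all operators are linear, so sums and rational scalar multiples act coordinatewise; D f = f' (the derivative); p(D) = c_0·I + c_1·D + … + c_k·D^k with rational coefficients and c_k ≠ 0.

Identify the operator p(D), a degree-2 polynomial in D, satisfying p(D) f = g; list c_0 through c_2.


c_0 = -4, c_1 = -3, c_2 = -3/2

D^0 f = -(3/2)x^6 + (9/4)x^5 + 9x^4 + 4
D^1 f = -9x^5 + (45/4)x^4 + 36x^3
D^2 f = -45x^4 + 45x^3 + 108x^2
matching coefficients of g against c_0 f + c_1 Df + … from the top degree down determines the c_i
solution: c_0 = -4, c_1 = -3, c_2 = -3/2


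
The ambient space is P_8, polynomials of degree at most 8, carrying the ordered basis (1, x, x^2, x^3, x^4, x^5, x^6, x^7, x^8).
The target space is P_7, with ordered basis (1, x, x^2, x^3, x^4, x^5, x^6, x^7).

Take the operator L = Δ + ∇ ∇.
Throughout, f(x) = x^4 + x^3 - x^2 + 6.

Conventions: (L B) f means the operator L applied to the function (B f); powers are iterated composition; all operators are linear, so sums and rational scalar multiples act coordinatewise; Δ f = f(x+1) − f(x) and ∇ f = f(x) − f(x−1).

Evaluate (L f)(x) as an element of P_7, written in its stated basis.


Δ f = 4x^3 + 9x^2 + 5x + 1
∇ f = 4x^3 - 3x^2 - x + 1
∇ ∇ f = 12x^2 - 18x + 6
(Δ + ∇ ∇) f = 4x^3 + 21x^2 - 13x + 7

g(x) = 4x^3 + 21x^2 - 13x + 7


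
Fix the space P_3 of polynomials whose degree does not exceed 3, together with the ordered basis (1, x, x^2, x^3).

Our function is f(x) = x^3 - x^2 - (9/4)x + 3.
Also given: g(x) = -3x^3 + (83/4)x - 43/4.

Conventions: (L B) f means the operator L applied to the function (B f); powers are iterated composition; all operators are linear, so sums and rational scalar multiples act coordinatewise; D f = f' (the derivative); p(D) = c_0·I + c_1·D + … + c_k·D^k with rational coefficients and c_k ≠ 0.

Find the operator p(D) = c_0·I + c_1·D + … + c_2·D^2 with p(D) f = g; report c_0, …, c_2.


D^0 f = x^3 - x^2 - (9/4)x + 3
D^1 f = 3x^2 - 2x - 9/4
D^2 f = 6x - 2
matching coefficients of g against c_0 f + c_1 Df + … from the top degree down determines the c_i
solution: c_0 = -3, c_1 = -1, c_2 = 2

c_0 = -3, c_1 = -1, c_2 = 2


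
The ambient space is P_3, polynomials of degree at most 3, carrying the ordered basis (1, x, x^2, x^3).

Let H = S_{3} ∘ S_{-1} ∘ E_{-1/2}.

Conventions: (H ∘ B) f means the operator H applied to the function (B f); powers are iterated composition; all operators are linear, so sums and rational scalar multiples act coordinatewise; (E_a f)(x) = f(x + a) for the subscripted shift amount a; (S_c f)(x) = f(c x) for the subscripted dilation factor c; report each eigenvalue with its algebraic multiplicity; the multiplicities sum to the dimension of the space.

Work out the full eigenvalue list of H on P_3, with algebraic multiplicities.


image of 1: 1
image of x: -3x - 1/2
image of x^2: 9x^2 + 3x + 1/4
image of x^3: -27x^3 - (27/2)x^2 - (9/4)x - 1/8
the matrix is upper triangular; its diagonal is (1, -3, 9, -27)
for a triangular matrix the eigenvalues are the diagonal entries, with algebraic multiplicity their repetition count

λ = -27 (multiplicity 1), λ = -3 (multiplicity 1), λ = 1 (multiplicity 1), λ = 9 (multiplicity 1)


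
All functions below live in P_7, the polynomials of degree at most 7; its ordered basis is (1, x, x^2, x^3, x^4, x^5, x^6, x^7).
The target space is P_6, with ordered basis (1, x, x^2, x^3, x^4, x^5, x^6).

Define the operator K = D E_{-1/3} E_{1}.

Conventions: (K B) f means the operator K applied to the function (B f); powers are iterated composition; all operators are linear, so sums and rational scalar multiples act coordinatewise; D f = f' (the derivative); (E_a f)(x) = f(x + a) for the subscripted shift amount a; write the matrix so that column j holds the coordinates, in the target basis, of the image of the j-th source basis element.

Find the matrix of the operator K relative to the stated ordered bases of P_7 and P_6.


the matrix is [[0, 1, 4/3, 4/3, 32/27, 80/81, 64/81, 448/729]; [0, 0, 2, 4, 16/3, 160/27, 160/27, 448/81]; [0, 0, 0, 3, 8, 40/3, 160/9, 560/27]; [0, 0, 0, 0, 4, 40/3, 80/3, 1120/27]; [0, 0, 0, 0, 0, 5, 20, 140/3]; [0, 0, 0, 0, 0, 0, 6, 28]; [0, 0, 0, 0, 0, 0, 0, 7]] (rows listed top to bottom)

image of 1: 0
image of x: 1
image of x^2: 2x + 4/3
image of x^3: 3x^2 + 4x + 4/3
image of x^4: 4x^3 + 8x^2 + (16/3)x + 32/27
image of x^5: 5x^4 + (40/3)x^3 + (40/3)x^2 + (160/27)x + 80/81
image of x^6: 6x^5 + 20x^4 + (80/3)x^3 + (160/9)x^2 + (160/27)x + 64/81
image of x^7: 7x^6 + 28x^5 + (140/3)x^4 + (1120/27)x^3 + (560/27)x^2 + (448/81)x + 448/729
each image's coordinates form column j of the matrix


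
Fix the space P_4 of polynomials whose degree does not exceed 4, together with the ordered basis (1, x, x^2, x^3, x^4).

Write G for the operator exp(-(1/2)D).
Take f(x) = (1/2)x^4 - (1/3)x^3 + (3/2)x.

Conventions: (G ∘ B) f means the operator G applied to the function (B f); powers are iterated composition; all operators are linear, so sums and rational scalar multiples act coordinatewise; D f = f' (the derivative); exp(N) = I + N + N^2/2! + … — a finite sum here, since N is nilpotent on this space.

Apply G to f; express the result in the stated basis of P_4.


g(x) = (1/2)x^4 - (4/3)x^3 + (5/4)x^2 + x - 65/96

order-1 term: -x^3 + (1/2)x^2 - 3/4
order-2 term: (3/4)x^2 - (1/4)x
order-3 term: -(1/4)x + 1/24
order-4 term: 1/32
the series for exp(-(1/2)D) f terminates at order 4
exp(-(1/2)D) f = (1/2)x^4 - (4/3)x^3 + (5/4)x^2 + x - 65/96


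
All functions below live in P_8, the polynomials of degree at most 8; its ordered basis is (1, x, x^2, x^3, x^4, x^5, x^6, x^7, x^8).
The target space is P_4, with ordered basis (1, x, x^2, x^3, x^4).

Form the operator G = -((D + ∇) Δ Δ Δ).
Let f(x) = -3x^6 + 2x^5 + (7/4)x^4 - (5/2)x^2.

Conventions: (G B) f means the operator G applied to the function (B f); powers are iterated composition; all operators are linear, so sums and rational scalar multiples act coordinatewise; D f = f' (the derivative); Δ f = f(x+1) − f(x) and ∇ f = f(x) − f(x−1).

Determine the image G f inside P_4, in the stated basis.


Δ f = -18x^5 - 35x^4 - 33x^3 - (29/2)x^2 - 6x - 7/4
Δ Δ f = -90x^4 - 320x^3 - 489x^2 - 358x - 213/2
Δ Δ Δ f = -360x^3 - 1500x^2 - 2298x - 1257
D (Δ Δ Δ) f = -1080x^2 - 3000x - 2298
∇ (Δ Δ Δ) f = -1080x^2 - 1920x - 1158
(D + ∇) (Δ Δ Δ) f = -2160x^2 - 4920x - 3456
(-((D + ∇) Δ Δ Δ)) f = 2160x^2 + 4920x + 3456

g(x) = 2160x^2 + 4920x + 3456
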